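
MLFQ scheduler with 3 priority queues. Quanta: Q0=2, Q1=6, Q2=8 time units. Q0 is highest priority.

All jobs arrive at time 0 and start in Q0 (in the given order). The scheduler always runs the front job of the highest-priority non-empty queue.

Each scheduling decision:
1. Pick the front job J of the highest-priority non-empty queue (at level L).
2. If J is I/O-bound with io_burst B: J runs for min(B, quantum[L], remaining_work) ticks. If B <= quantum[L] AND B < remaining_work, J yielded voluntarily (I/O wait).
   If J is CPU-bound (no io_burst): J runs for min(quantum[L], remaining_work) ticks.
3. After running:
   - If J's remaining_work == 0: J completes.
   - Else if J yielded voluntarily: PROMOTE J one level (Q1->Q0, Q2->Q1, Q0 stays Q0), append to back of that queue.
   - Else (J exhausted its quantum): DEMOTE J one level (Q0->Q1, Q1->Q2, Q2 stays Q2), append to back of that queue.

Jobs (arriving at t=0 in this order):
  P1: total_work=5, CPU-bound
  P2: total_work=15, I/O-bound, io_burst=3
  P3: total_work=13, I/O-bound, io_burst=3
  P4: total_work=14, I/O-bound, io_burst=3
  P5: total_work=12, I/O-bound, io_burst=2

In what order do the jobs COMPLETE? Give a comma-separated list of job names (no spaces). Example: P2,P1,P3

Answer: P5,P1,P2,P3,P4

Derivation:
t=0-2: P1@Q0 runs 2, rem=3, quantum used, demote→Q1. Q0=[P2,P3,P4,P5] Q1=[P1] Q2=[]
t=2-4: P2@Q0 runs 2, rem=13, quantum used, demote→Q1. Q0=[P3,P4,P5] Q1=[P1,P2] Q2=[]
t=4-6: P3@Q0 runs 2, rem=11, quantum used, demote→Q1. Q0=[P4,P5] Q1=[P1,P2,P3] Q2=[]
t=6-8: P4@Q0 runs 2, rem=12, quantum used, demote→Q1. Q0=[P5] Q1=[P1,P2,P3,P4] Q2=[]
t=8-10: P5@Q0 runs 2, rem=10, I/O yield, promote→Q0. Q0=[P5] Q1=[P1,P2,P3,P4] Q2=[]
t=10-12: P5@Q0 runs 2, rem=8, I/O yield, promote→Q0. Q0=[P5] Q1=[P1,P2,P3,P4] Q2=[]
t=12-14: P5@Q0 runs 2, rem=6, I/O yield, promote→Q0. Q0=[P5] Q1=[P1,P2,P3,P4] Q2=[]
t=14-16: P5@Q0 runs 2, rem=4, I/O yield, promote→Q0. Q0=[P5] Q1=[P1,P2,P3,P4] Q2=[]
t=16-18: P5@Q0 runs 2, rem=2, I/O yield, promote→Q0. Q0=[P5] Q1=[P1,P2,P3,P4] Q2=[]
t=18-20: P5@Q0 runs 2, rem=0, completes. Q0=[] Q1=[P1,P2,P3,P4] Q2=[]
t=20-23: P1@Q1 runs 3, rem=0, completes. Q0=[] Q1=[P2,P3,P4] Q2=[]
t=23-26: P2@Q1 runs 3, rem=10, I/O yield, promote→Q0. Q0=[P2] Q1=[P3,P4] Q2=[]
t=26-28: P2@Q0 runs 2, rem=8, quantum used, demote→Q1. Q0=[] Q1=[P3,P4,P2] Q2=[]
t=28-31: P3@Q1 runs 3, rem=8, I/O yield, promote→Q0. Q0=[P3] Q1=[P4,P2] Q2=[]
t=31-33: P3@Q0 runs 2, rem=6, quantum used, demote→Q1. Q0=[] Q1=[P4,P2,P3] Q2=[]
t=33-36: P4@Q1 runs 3, rem=9, I/O yield, promote→Q0. Q0=[P4] Q1=[P2,P3] Q2=[]
t=36-38: P4@Q0 runs 2, rem=7, quantum used, demote→Q1. Q0=[] Q1=[P2,P3,P4] Q2=[]
t=38-41: P2@Q1 runs 3, rem=5, I/O yield, promote→Q0. Q0=[P2] Q1=[P3,P4] Q2=[]
t=41-43: P2@Q0 runs 2, rem=3, quantum used, demote→Q1. Q0=[] Q1=[P3,P4,P2] Q2=[]
t=43-46: P3@Q1 runs 3, rem=3, I/O yield, promote→Q0. Q0=[P3] Q1=[P4,P2] Q2=[]
t=46-48: P3@Q0 runs 2, rem=1, quantum used, demote→Q1. Q0=[] Q1=[P4,P2,P3] Q2=[]
t=48-51: P4@Q1 runs 3, rem=4, I/O yield, promote→Q0. Q0=[P4] Q1=[P2,P3] Q2=[]
t=51-53: P4@Q0 runs 2, rem=2, quantum used, demote→Q1. Q0=[] Q1=[P2,P3,P4] Q2=[]
t=53-56: P2@Q1 runs 3, rem=0, completes. Q0=[] Q1=[P3,P4] Q2=[]
t=56-57: P3@Q1 runs 1, rem=0, completes. Q0=[] Q1=[P4] Q2=[]
t=57-59: P4@Q1 runs 2, rem=0, completes. Q0=[] Q1=[] Q2=[]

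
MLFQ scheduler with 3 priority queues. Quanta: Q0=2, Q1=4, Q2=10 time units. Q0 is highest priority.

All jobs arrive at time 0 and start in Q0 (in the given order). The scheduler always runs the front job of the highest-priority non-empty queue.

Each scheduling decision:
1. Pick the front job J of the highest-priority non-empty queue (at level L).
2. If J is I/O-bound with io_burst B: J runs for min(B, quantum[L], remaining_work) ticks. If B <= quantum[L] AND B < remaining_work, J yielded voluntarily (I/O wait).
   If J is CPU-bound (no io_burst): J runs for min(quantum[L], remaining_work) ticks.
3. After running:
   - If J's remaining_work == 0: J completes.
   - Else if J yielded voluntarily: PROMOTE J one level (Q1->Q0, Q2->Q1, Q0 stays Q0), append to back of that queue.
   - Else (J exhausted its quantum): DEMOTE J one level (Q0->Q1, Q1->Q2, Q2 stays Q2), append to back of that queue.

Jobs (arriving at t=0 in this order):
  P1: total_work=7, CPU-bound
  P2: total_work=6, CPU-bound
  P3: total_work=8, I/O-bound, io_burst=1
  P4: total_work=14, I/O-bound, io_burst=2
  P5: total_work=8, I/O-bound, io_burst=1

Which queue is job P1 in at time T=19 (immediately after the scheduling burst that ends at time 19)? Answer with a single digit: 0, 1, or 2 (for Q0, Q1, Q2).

Answer: 1

Derivation:
t=0-2: P1@Q0 runs 2, rem=5, quantum used, demote→Q1. Q0=[P2,P3,P4,P5] Q1=[P1] Q2=[]
t=2-4: P2@Q0 runs 2, rem=4, quantum used, demote→Q1. Q0=[P3,P4,P5] Q1=[P1,P2] Q2=[]
t=4-5: P3@Q0 runs 1, rem=7, I/O yield, promote→Q0. Q0=[P4,P5,P3] Q1=[P1,P2] Q2=[]
t=5-7: P4@Q0 runs 2, rem=12, I/O yield, promote→Q0. Q0=[P5,P3,P4] Q1=[P1,P2] Q2=[]
t=7-8: P5@Q0 runs 1, rem=7, I/O yield, promote→Q0. Q0=[P3,P4,P5] Q1=[P1,P2] Q2=[]
t=8-9: P3@Q0 runs 1, rem=6, I/O yield, promote→Q0. Q0=[P4,P5,P3] Q1=[P1,P2] Q2=[]
t=9-11: P4@Q0 runs 2, rem=10, I/O yield, promote→Q0. Q0=[P5,P3,P4] Q1=[P1,P2] Q2=[]
t=11-12: P5@Q0 runs 1, rem=6, I/O yield, promote→Q0. Q0=[P3,P4,P5] Q1=[P1,P2] Q2=[]
t=12-13: P3@Q0 runs 1, rem=5, I/O yield, promote→Q0. Q0=[P4,P5,P3] Q1=[P1,P2] Q2=[]
t=13-15: P4@Q0 runs 2, rem=8, I/O yield, promote→Q0. Q0=[P5,P3,P4] Q1=[P1,P2] Q2=[]
t=15-16: P5@Q0 runs 1, rem=5, I/O yield, promote→Q0. Q0=[P3,P4,P5] Q1=[P1,P2] Q2=[]
t=16-17: P3@Q0 runs 1, rem=4, I/O yield, promote→Q0. Q0=[P4,P5,P3] Q1=[P1,P2] Q2=[]
t=17-19: P4@Q0 runs 2, rem=6, I/O yield, promote→Q0. Q0=[P5,P3,P4] Q1=[P1,P2] Q2=[]
t=19-20: P5@Q0 runs 1, rem=4, I/O yield, promote→Q0. Q0=[P3,P4,P5] Q1=[P1,P2] Q2=[]
t=20-21: P3@Q0 runs 1, rem=3, I/O yield, promote→Q0. Q0=[P4,P5,P3] Q1=[P1,P2] Q2=[]
t=21-23: P4@Q0 runs 2, rem=4, I/O yield, promote→Q0. Q0=[P5,P3,P4] Q1=[P1,P2] Q2=[]
t=23-24: P5@Q0 runs 1, rem=3, I/O yield, promote→Q0. Q0=[P3,P4,P5] Q1=[P1,P2] Q2=[]
t=24-25: P3@Q0 runs 1, rem=2, I/O yield, promote→Q0. Q0=[P4,P5,P3] Q1=[P1,P2] Q2=[]
t=25-27: P4@Q0 runs 2, rem=2, I/O yield, promote→Q0. Q0=[P5,P3,P4] Q1=[P1,P2] Q2=[]
t=27-28: P5@Q0 runs 1, rem=2, I/O yield, promote→Q0. Q0=[P3,P4,P5] Q1=[P1,P2] Q2=[]
t=28-29: P3@Q0 runs 1, rem=1, I/O yield, promote→Q0. Q0=[P4,P5,P3] Q1=[P1,P2] Q2=[]
t=29-31: P4@Q0 runs 2, rem=0, completes. Q0=[P5,P3] Q1=[P1,P2] Q2=[]
t=31-32: P5@Q0 runs 1, rem=1, I/O yield, promote→Q0. Q0=[P3,P5] Q1=[P1,P2] Q2=[]
t=32-33: P3@Q0 runs 1, rem=0, completes. Q0=[P5] Q1=[P1,P2] Q2=[]
t=33-34: P5@Q0 runs 1, rem=0, completes. Q0=[] Q1=[P1,P2] Q2=[]
t=34-38: P1@Q1 runs 4, rem=1, quantum used, demote→Q2. Q0=[] Q1=[P2] Q2=[P1]
t=38-42: P2@Q1 runs 4, rem=0, completes. Q0=[] Q1=[] Q2=[P1]
t=42-43: P1@Q2 runs 1, rem=0, completes. Q0=[] Q1=[] Q2=[]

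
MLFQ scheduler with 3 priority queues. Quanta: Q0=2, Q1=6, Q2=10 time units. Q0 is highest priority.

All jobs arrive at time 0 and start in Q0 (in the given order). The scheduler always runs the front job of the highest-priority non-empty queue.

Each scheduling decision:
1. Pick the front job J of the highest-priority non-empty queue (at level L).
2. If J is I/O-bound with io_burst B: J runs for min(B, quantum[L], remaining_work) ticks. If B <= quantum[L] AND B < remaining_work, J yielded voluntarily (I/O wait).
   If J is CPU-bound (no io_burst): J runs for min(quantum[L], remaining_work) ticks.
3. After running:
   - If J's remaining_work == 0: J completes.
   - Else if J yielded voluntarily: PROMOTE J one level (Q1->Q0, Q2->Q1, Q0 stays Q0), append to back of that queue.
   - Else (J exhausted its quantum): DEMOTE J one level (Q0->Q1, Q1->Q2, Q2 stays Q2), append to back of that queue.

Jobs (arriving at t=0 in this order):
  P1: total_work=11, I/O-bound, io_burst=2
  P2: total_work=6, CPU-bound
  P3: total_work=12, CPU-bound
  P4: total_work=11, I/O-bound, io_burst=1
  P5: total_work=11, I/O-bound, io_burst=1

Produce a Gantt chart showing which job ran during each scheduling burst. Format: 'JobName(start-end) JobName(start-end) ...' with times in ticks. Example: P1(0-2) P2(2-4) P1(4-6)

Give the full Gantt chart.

Answer: P1(0-2) P2(2-4) P3(4-6) P4(6-7) P5(7-8) P1(8-10) P4(10-11) P5(11-12) P1(12-14) P4(14-15) P5(15-16) P1(16-18) P4(18-19) P5(19-20) P1(20-22) P4(22-23) P5(23-24) P1(24-25) P4(25-26) P5(26-27) P4(27-28) P5(28-29) P4(29-30) P5(30-31) P4(31-32) P5(32-33) P4(33-34) P5(34-35) P4(35-36) P5(36-37) P2(37-41) P3(41-47) P3(47-51)

Derivation:
t=0-2: P1@Q0 runs 2, rem=9, I/O yield, promote→Q0. Q0=[P2,P3,P4,P5,P1] Q1=[] Q2=[]
t=2-4: P2@Q0 runs 2, rem=4, quantum used, demote→Q1. Q0=[P3,P4,P5,P1] Q1=[P2] Q2=[]
t=4-6: P3@Q0 runs 2, rem=10, quantum used, demote→Q1. Q0=[P4,P5,P1] Q1=[P2,P3] Q2=[]
t=6-7: P4@Q0 runs 1, rem=10, I/O yield, promote→Q0. Q0=[P5,P1,P4] Q1=[P2,P3] Q2=[]
t=7-8: P5@Q0 runs 1, rem=10, I/O yield, promote→Q0. Q0=[P1,P4,P5] Q1=[P2,P3] Q2=[]
t=8-10: P1@Q0 runs 2, rem=7, I/O yield, promote→Q0. Q0=[P4,P5,P1] Q1=[P2,P3] Q2=[]
t=10-11: P4@Q0 runs 1, rem=9, I/O yield, promote→Q0. Q0=[P5,P1,P4] Q1=[P2,P3] Q2=[]
t=11-12: P5@Q0 runs 1, rem=9, I/O yield, promote→Q0. Q0=[P1,P4,P5] Q1=[P2,P3] Q2=[]
t=12-14: P1@Q0 runs 2, rem=5, I/O yield, promote→Q0. Q0=[P4,P5,P1] Q1=[P2,P3] Q2=[]
t=14-15: P4@Q0 runs 1, rem=8, I/O yield, promote→Q0. Q0=[P5,P1,P4] Q1=[P2,P3] Q2=[]
t=15-16: P5@Q0 runs 1, rem=8, I/O yield, promote→Q0. Q0=[P1,P4,P5] Q1=[P2,P3] Q2=[]
t=16-18: P1@Q0 runs 2, rem=3, I/O yield, promote→Q0. Q0=[P4,P5,P1] Q1=[P2,P3] Q2=[]
t=18-19: P4@Q0 runs 1, rem=7, I/O yield, promote→Q0. Q0=[P5,P1,P4] Q1=[P2,P3] Q2=[]
t=19-20: P5@Q0 runs 1, rem=7, I/O yield, promote→Q0. Q0=[P1,P4,P5] Q1=[P2,P3] Q2=[]
t=20-22: P1@Q0 runs 2, rem=1, I/O yield, promote→Q0. Q0=[P4,P5,P1] Q1=[P2,P3] Q2=[]
t=22-23: P4@Q0 runs 1, rem=6, I/O yield, promote→Q0. Q0=[P5,P1,P4] Q1=[P2,P3] Q2=[]
t=23-24: P5@Q0 runs 1, rem=6, I/O yield, promote→Q0. Q0=[P1,P4,P5] Q1=[P2,P3] Q2=[]
t=24-25: P1@Q0 runs 1, rem=0, completes. Q0=[P4,P5] Q1=[P2,P3] Q2=[]
t=25-26: P4@Q0 runs 1, rem=5, I/O yield, promote→Q0. Q0=[P5,P4] Q1=[P2,P3] Q2=[]
t=26-27: P5@Q0 runs 1, rem=5, I/O yield, promote→Q0. Q0=[P4,P5] Q1=[P2,P3] Q2=[]
t=27-28: P4@Q0 runs 1, rem=4, I/O yield, promote→Q0. Q0=[P5,P4] Q1=[P2,P3] Q2=[]
t=28-29: P5@Q0 runs 1, rem=4, I/O yield, promote→Q0. Q0=[P4,P5] Q1=[P2,P3] Q2=[]
t=29-30: P4@Q0 runs 1, rem=3, I/O yield, promote→Q0. Q0=[P5,P4] Q1=[P2,P3] Q2=[]
t=30-31: P5@Q0 runs 1, rem=3, I/O yield, promote→Q0. Q0=[P4,P5] Q1=[P2,P3] Q2=[]
t=31-32: P4@Q0 runs 1, rem=2, I/O yield, promote→Q0. Q0=[P5,P4] Q1=[P2,P3] Q2=[]
t=32-33: P5@Q0 runs 1, rem=2, I/O yield, promote→Q0. Q0=[P4,P5] Q1=[P2,P3] Q2=[]
t=33-34: P4@Q0 runs 1, rem=1, I/O yield, promote→Q0. Q0=[P5,P4] Q1=[P2,P3] Q2=[]
t=34-35: P5@Q0 runs 1, rem=1, I/O yield, promote→Q0. Q0=[P4,P5] Q1=[P2,P3] Q2=[]
t=35-36: P4@Q0 runs 1, rem=0, completes. Q0=[P5] Q1=[P2,P3] Q2=[]
t=36-37: P5@Q0 runs 1, rem=0, completes. Q0=[] Q1=[P2,P3] Q2=[]
t=37-41: P2@Q1 runs 4, rem=0, completes. Q0=[] Q1=[P3] Q2=[]
t=41-47: P3@Q1 runs 6, rem=4, quantum used, demote→Q2. Q0=[] Q1=[] Q2=[P3]
t=47-51: P3@Q2 runs 4, rem=0, completes. Q0=[] Q1=[] Q2=[]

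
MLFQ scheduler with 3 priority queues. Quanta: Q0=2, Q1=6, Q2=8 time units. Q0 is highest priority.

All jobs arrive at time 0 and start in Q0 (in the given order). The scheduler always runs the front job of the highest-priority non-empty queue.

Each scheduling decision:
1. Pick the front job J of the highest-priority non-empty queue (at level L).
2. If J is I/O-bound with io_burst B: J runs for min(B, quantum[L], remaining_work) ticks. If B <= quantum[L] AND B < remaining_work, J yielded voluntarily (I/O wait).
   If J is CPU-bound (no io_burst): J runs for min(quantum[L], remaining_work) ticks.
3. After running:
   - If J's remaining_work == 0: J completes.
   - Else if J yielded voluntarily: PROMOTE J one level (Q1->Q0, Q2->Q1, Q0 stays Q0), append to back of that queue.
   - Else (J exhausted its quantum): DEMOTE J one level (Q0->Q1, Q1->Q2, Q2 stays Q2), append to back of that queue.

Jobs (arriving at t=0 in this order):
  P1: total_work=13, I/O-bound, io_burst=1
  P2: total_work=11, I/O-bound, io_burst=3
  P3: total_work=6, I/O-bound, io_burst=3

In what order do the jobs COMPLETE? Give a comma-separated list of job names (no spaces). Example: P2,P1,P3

Answer: P1,P3,P2

Derivation:
t=0-1: P1@Q0 runs 1, rem=12, I/O yield, promote→Q0. Q0=[P2,P3,P1] Q1=[] Q2=[]
t=1-3: P2@Q0 runs 2, rem=9, quantum used, demote→Q1. Q0=[P3,P1] Q1=[P2] Q2=[]
t=3-5: P3@Q0 runs 2, rem=4, quantum used, demote→Q1. Q0=[P1] Q1=[P2,P3] Q2=[]
t=5-6: P1@Q0 runs 1, rem=11, I/O yield, promote→Q0. Q0=[P1] Q1=[P2,P3] Q2=[]
t=6-7: P1@Q0 runs 1, rem=10, I/O yield, promote→Q0. Q0=[P1] Q1=[P2,P3] Q2=[]
t=7-8: P1@Q0 runs 1, rem=9, I/O yield, promote→Q0. Q0=[P1] Q1=[P2,P3] Q2=[]
t=8-9: P1@Q0 runs 1, rem=8, I/O yield, promote→Q0. Q0=[P1] Q1=[P2,P3] Q2=[]
t=9-10: P1@Q0 runs 1, rem=7, I/O yield, promote→Q0. Q0=[P1] Q1=[P2,P3] Q2=[]
t=10-11: P1@Q0 runs 1, rem=6, I/O yield, promote→Q0. Q0=[P1] Q1=[P2,P3] Q2=[]
t=11-12: P1@Q0 runs 1, rem=5, I/O yield, promote→Q0. Q0=[P1] Q1=[P2,P3] Q2=[]
t=12-13: P1@Q0 runs 1, rem=4, I/O yield, promote→Q0. Q0=[P1] Q1=[P2,P3] Q2=[]
t=13-14: P1@Q0 runs 1, rem=3, I/O yield, promote→Q0. Q0=[P1] Q1=[P2,P3] Q2=[]
t=14-15: P1@Q0 runs 1, rem=2, I/O yield, promote→Q0. Q0=[P1] Q1=[P2,P3] Q2=[]
t=15-16: P1@Q0 runs 1, rem=1, I/O yield, promote→Q0. Q0=[P1] Q1=[P2,P3] Q2=[]
t=16-17: P1@Q0 runs 1, rem=0, completes. Q0=[] Q1=[P2,P3] Q2=[]
t=17-20: P2@Q1 runs 3, rem=6, I/O yield, promote→Q0. Q0=[P2] Q1=[P3] Q2=[]
t=20-22: P2@Q0 runs 2, rem=4, quantum used, demote→Q1. Q0=[] Q1=[P3,P2] Q2=[]
t=22-25: P3@Q1 runs 3, rem=1, I/O yield, promote→Q0. Q0=[P3] Q1=[P2] Q2=[]
t=25-26: P3@Q0 runs 1, rem=0, completes. Q0=[] Q1=[P2] Q2=[]
t=26-29: P2@Q1 runs 3, rem=1, I/O yield, promote→Q0. Q0=[P2] Q1=[] Q2=[]
t=29-30: P2@Q0 runs 1, rem=0, completes. Q0=[] Q1=[] Q2=[]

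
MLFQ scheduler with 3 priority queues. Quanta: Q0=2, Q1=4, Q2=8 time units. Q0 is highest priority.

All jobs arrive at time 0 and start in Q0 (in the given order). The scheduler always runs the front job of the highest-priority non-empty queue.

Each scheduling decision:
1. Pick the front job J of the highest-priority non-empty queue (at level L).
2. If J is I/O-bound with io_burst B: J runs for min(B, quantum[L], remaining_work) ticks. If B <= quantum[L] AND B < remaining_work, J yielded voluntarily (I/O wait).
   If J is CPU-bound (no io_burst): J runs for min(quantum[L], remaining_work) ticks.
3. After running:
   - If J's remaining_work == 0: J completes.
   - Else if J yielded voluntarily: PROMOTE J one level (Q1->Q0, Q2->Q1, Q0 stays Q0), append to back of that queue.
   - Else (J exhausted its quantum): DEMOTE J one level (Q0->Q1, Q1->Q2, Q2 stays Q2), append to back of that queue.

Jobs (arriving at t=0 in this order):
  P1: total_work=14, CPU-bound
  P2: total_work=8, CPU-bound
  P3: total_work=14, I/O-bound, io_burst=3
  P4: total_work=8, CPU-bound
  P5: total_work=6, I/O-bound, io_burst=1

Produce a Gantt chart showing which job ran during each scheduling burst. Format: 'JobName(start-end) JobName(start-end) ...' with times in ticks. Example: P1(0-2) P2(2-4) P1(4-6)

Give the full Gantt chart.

Answer: P1(0-2) P2(2-4) P3(4-6) P4(6-8) P5(8-9) P5(9-10) P5(10-11) P5(11-12) P5(12-13) P5(13-14) P1(14-18) P2(18-22) P3(22-25) P3(25-27) P4(27-31) P3(31-34) P3(34-36) P3(36-38) P1(38-46) P2(46-48) P4(48-50)

Derivation:
t=0-2: P1@Q0 runs 2, rem=12, quantum used, demote→Q1. Q0=[P2,P3,P4,P5] Q1=[P1] Q2=[]
t=2-4: P2@Q0 runs 2, rem=6, quantum used, demote→Q1. Q0=[P3,P4,P5] Q1=[P1,P2] Q2=[]
t=4-6: P3@Q0 runs 2, rem=12, quantum used, demote→Q1. Q0=[P4,P5] Q1=[P1,P2,P3] Q2=[]
t=6-8: P4@Q0 runs 2, rem=6, quantum used, demote→Q1. Q0=[P5] Q1=[P1,P2,P3,P4] Q2=[]
t=8-9: P5@Q0 runs 1, rem=5, I/O yield, promote→Q0. Q0=[P5] Q1=[P1,P2,P3,P4] Q2=[]
t=9-10: P5@Q0 runs 1, rem=4, I/O yield, promote→Q0. Q0=[P5] Q1=[P1,P2,P3,P4] Q2=[]
t=10-11: P5@Q0 runs 1, rem=3, I/O yield, promote→Q0. Q0=[P5] Q1=[P1,P2,P3,P4] Q2=[]
t=11-12: P5@Q0 runs 1, rem=2, I/O yield, promote→Q0. Q0=[P5] Q1=[P1,P2,P3,P4] Q2=[]
t=12-13: P5@Q0 runs 1, rem=1, I/O yield, promote→Q0. Q0=[P5] Q1=[P1,P2,P3,P4] Q2=[]
t=13-14: P5@Q0 runs 1, rem=0, completes. Q0=[] Q1=[P1,P2,P3,P4] Q2=[]
t=14-18: P1@Q1 runs 4, rem=8, quantum used, demote→Q2. Q0=[] Q1=[P2,P3,P4] Q2=[P1]
t=18-22: P2@Q1 runs 4, rem=2, quantum used, demote→Q2. Q0=[] Q1=[P3,P4] Q2=[P1,P2]
t=22-25: P3@Q1 runs 3, rem=9, I/O yield, promote→Q0. Q0=[P3] Q1=[P4] Q2=[P1,P2]
t=25-27: P3@Q0 runs 2, rem=7, quantum used, demote→Q1. Q0=[] Q1=[P4,P3] Q2=[P1,P2]
t=27-31: P4@Q1 runs 4, rem=2, quantum used, demote→Q2. Q0=[] Q1=[P3] Q2=[P1,P2,P4]
t=31-34: P3@Q1 runs 3, rem=4, I/O yield, promote→Q0. Q0=[P3] Q1=[] Q2=[P1,P2,P4]
t=34-36: P3@Q0 runs 2, rem=2, quantum used, demote→Q1. Q0=[] Q1=[P3] Q2=[P1,P2,P4]
t=36-38: P3@Q1 runs 2, rem=0, completes. Q0=[] Q1=[] Q2=[P1,P2,P4]
t=38-46: P1@Q2 runs 8, rem=0, completes. Q0=[] Q1=[] Q2=[P2,P4]
t=46-48: P2@Q2 runs 2, rem=0, completes. Q0=[] Q1=[] Q2=[P4]
t=48-50: P4@Q2 runs 2, rem=0, completes. Q0=[] Q1=[] Q2=[]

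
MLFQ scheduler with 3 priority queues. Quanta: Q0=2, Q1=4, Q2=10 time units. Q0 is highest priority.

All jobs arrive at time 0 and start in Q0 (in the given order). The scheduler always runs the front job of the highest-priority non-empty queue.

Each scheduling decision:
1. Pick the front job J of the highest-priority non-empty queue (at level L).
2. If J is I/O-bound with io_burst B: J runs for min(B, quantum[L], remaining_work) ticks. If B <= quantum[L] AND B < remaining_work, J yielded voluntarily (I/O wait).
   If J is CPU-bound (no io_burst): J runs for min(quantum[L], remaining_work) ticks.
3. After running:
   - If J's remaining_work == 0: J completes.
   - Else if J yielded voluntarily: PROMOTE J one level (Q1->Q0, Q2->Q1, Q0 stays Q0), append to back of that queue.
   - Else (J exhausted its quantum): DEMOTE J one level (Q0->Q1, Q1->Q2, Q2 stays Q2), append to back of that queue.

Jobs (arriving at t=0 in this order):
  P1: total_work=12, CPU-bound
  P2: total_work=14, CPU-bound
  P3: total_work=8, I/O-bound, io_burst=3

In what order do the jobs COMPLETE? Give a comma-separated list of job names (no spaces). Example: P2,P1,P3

Answer: P3,P1,P2

Derivation:
t=0-2: P1@Q0 runs 2, rem=10, quantum used, demote→Q1. Q0=[P2,P3] Q1=[P1] Q2=[]
t=2-4: P2@Q0 runs 2, rem=12, quantum used, demote→Q1. Q0=[P3] Q1=[P1,P2] Q2=[]
t=4-6: P3@Q0 runs 2, rem=6, quantum used, demote→Q1. Q0=[] Q1=[P1,P2,P3] Q2=[]
t=6-10: P1@Q1 runs 4, rem=6, quantum used, demote→Q2. Q0=[] Q1=[P2,P3] Q2=[P1]
t=10-14: P2@Q1 runs 4, rem=8, quantum used, demote→Q2. Q0=[] Q1=[P3] Q2=[P1,P2]
t=14-17: P3@Q1 runs 3, rem=3, I/O yield, promote→Q0. Q0=[P3] Q1=[] Q2=[P1,P2]
t=17-19: P3@Q0 runs 2, rem=1, quantum used, demote→Q1. Q0=[] Q1=[P3] Q2=[P1,P2]
t=19-20: P3@Q1 runs 1, rem=0, completes. Q0=[] Q1=[] Q2=[P1,P2]
t=20-26: P1@Q2 runs 6, rem=0, completes. Q0=[] Q1=[] Q2=[P2]
t=26-34: P2@Q2 runs 8, rem=0, completes. Q0=[] Q1=[] Q2=[]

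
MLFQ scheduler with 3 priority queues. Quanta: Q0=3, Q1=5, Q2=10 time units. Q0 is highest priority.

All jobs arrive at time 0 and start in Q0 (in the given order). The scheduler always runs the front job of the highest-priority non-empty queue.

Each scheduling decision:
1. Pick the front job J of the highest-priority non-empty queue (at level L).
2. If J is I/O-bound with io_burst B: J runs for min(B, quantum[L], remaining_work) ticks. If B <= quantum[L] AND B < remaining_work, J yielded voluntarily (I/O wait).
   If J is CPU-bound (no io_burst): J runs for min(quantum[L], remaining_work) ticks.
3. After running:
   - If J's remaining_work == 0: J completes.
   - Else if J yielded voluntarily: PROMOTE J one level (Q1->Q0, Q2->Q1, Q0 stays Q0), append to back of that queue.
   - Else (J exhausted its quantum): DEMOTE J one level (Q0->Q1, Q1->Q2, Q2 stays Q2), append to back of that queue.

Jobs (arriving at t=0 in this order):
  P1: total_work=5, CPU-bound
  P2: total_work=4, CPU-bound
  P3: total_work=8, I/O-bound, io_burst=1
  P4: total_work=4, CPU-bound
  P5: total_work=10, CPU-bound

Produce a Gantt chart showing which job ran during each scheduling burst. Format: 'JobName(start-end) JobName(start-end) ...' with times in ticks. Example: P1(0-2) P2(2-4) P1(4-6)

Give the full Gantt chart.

Answer: P1(0-3) P2(3-6) P3(6-7) P4(7-10) P5(10-13) P3(13-14) P3(14-15) P3(15-16) P3(16-17) P3(17-18) P3(18-19) P3(19-20) P1(20-22) P2(22-23) P4(23-24) P5(24-29) P5(29-31)

Derivation:
t=0-3: P1@Q0 runs 3, rem=2, quantum used, demote→Q1. Q0=[P2,P3,P4,P5] Q1=[P1] Q2=[]
t=3-6: P2@Q0 runs 3, rem=1, quantum used, demote→Q1. Q0=[P3,P4,P5] Q1=[P1,P2] Q2=[]
t=6-7: P3@Q0 runs 1, rem=7, I/O yield, promote→Q0. Q0=[P4,P5,P3] Q1=[P1,P2] Q2=[]
t=7-10: P4@Q0 runs 3, rem=1, quantum used, demote→Q1. Q0=[P5,P3] Q1=[P1,P2,P4] Q2=[]
t=10-13: P5@Q0 runs 3, rem=7, quantum used, demote→Q1. Q0=[P3] Q1=[P1,P2,P4,P5] Q2=[]
t=13-14: P3@Q0 runs 1, rem=6, I/O yield, promote→Q0. Q0=[P3] Q1=[P1,P2,P4,P5] Q2=[]
t=14-15: P3@Q0 runs 1, rem=5, I/O yield, promote→Q0. Q0=[P3] Q1=[P1,P2,P4,P5] Q2=[]
t=15-16: P3@Q0 runs 1, rem=4, I/O yield, promote→Q0. Q0=[P3] Q1=[P1,P2,P4,P5] Q2=[]
t=16-17: P3@Q0 runs 1, rem=3, I/O yield, promote→Q0. Q0=[P3] Q1=[P1,P2,P4,P5] Q2=[]
t=17-18: P3@Q0 runs 1, rem=2, I/O yield, promote→Q0. Q0=[P3] Q1=[P1,P2,P4,P5] Q2=[]
t=18-19: P3@Q0 runs 1, rem=1, I/O yield, promote→Q0. Q0=[P3] Q1=[P1,P2,P4,P5] Q2=[]
t=19-20: P3@Q0 runs 1, rem=0, completes. Q0=[] Q1=[P1,P2,P4,P5] Q2=[]
t=20-22: P1@Q1 runs 2, rem=0, completes. Q0=[] Q1=[P2,P4,P5] Q2=[]
t=22-23: P2@Q1 runs 1, rem=0, completes. Q0=[] Q1=[P4,P5] Q2=[]
t=23-24: P4@Q1 runs 1, rem=0, completes. Q0=[] Q1=[P5] Q2=[]
t=24-29: P5@Q1 runs 5, rem=2, quantum used, demote→Q2. Q0=[] Q1=[] Q2=[P5]
t=29-31: P5@Q2 runs 2, rem=0, completes. Q0=[] Q1=[] Q2=[]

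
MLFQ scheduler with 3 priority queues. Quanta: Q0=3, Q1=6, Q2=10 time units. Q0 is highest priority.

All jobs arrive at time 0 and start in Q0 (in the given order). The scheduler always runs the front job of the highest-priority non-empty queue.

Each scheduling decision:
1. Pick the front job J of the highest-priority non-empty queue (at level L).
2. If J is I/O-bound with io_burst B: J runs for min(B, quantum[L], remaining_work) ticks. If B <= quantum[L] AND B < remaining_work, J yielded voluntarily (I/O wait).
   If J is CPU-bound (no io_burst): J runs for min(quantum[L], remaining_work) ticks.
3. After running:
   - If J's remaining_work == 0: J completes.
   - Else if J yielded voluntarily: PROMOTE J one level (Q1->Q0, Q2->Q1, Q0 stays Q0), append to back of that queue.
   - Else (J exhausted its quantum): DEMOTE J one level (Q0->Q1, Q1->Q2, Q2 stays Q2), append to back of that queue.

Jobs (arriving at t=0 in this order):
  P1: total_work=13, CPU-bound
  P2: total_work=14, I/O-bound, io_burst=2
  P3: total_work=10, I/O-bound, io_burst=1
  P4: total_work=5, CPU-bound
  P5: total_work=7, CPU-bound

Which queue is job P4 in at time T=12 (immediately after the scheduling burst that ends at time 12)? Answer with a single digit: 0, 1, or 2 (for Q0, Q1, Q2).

t=0-3: P1@Q0 runs 3, rem=10, quantum used, demote→Q1. Q0=[P2,P3,P4,P5] Q1=[P1] Q2=[]
t=3-5: P2@Q0 runs 2, rem=12, I/O yield, promote→Q0. Q0=[P3,P4,P5,P2] Q1=[P1] Q2=[]
t=5-6: P3@Q0 runs 1, rem=9, I/O yield, promote→Q0. Q0=[P4,P5,P2,P3] Q1=[P1] Q2=[]
t=6-9: P4@Q0 runs 3, rem=2, quantum used, demote→Q1. Q0=[P5,P2,P3] Q1=[P1,P4] Q2=[]
t=9-12: P5@Q0 runs 3, rem=4, quantum used, demote→Q1. Q0=[P2,P3] Q1=[P1,P4,P5] Q2=[]
t=12-14: P2@Q0 runs 2, rem=10, I/O yield, promote→Q0. Q0=[P3,P2] Q1=[P1,P4,P5] Q2=[]
t=14-15: P3@Q0 runs 1, rem=8, I/O yield, promote→Q0. Q0=[P2,P3] Q1=[P1,P4,P5] Q2=[]
t=15-17: P2@Q0 runs 2, rem=8, I/O yield, promote→Q0. Q0=[P3,P2] Q1=[P1,P4,P5] Q2=[]
t=17-18: P3@Q0 runs 1, rem=7, I/O yield, promote→Q0. Q0=[P2,P3] Q1=[P1,P4,P5] Q2=[]
t=18-20: P2@Q0 runs 2, rem=6, I/O yield, promote→Q0. Q0=[P3,P2] Q1=[P1,P4,P5] Q2=[]
t=20-21: P3@Q0 runs 1, rem=6, I/O yield, promote→Q0. Q0=[P2,P3] Q1=[P1,P4,P5] Q2=[]
t=21-23: P2@Q0 runs 2, rem=4, I/O yield, promote→Q0. Q0=[P3,P2] Q1=[P1,P4,P5] Q2=[]
t=23-24: P3@Q0 runs 1, rem=5, I/O yield, promote→Q0. Q0=[P2,P3] Q1=[P1,P4,P5] Q2=[]
t=24-26: P2@Q0 runs 2, rem=2, I/O yield, promote→Q0. Q0=[P3,P2] Q1=[P1,P4,P5] Q2=[]
t=26-27: P3@Q0 runs 1, rem=4, I/O yield, promote→Q0. Q0=[P2,P3] Q1=[P1,P4,P5] Q2=[]
t=27-29: P2@Q0 runs 2, rem=0, completes. Q0=[P3] Q1=[P1,P4,P5] Q2=[]
t=29-30: P3@Q0 runs 1, rem=3, I/O yield, promote→Q0. Q0=[P3] Q1=[P1,P4,P5] Q2=[]
t=30-31: P3@Q0 runs 1, rem=2, I/O yield, promote→Q0. Q0=[P3] Q1=[P1,P4,P5] Q2=[]
t=31-32: P3@Q0 runs 1, rem=1, I/O yield, promote→Q0. Q0=[P3] Q1=[P1,P4,P5] Q2=[]
t=32-33: P3@Q0 runs 1, rem=0, completes. Q0=[] Q1=[P1,P4,P5] Q2=[]
t=33-39: P1@Q1 runs 6, rem=4, quantum used, demote→Q2. Q0=[] Q1=[P4,P5] Q2=[P1]
t=39-41: P4@Q1 runs 2, rem=0, completes. Q0=[] Q1=[P5] Q2=[P1]
t=41-45: P5@Q1 runs 4, rem=0, completes. Q0=[] Q1=[] Q2=[P1]
t=45-49: P1@Q2 runs 4, rem=0, completes. Q0=[] Q1=[] Q2=[]

Answer: 1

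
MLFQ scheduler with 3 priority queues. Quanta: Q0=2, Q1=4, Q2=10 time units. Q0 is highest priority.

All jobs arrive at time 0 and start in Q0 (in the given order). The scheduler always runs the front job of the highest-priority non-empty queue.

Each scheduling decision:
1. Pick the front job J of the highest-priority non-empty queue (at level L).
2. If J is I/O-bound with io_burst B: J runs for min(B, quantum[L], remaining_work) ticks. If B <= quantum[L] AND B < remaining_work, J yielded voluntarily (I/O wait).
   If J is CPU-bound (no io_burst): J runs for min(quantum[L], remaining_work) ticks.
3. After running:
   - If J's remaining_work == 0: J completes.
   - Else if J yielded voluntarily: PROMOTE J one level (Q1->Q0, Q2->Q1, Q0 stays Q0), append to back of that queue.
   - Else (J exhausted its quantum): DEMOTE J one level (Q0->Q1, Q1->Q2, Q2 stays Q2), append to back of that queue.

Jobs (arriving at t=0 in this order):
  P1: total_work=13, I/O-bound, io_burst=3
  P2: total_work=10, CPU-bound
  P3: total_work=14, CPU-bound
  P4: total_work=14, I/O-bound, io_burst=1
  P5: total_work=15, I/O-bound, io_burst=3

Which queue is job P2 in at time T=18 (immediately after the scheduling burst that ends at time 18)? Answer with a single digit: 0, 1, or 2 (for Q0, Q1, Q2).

Answer: 1

Derivation:
t=0-2: P1@Q0 runs 2, rem=11, quantum used, demote→Q1. Q0=[P2,P3,P4,P5] Q1=[P1] Q2=[]
t=2-4: P2@Q0 runs 2, rem=8, quantum used, demote→Q1. Q0=[P3,P4,P5] Q1=[P1,P2] Q2=[]
t=4-6: P3@Q0 runs 2, rem=12, quantum used, demote→Q1. Q0=[P4,P5] Q1=[P1,P2,P3] Q2=[]
t=6-7: P4@Q0 runs 1, rem=13, I/O yield, promote→Q0. Q0=[P5,P4] Q1=[P1,P2,P3] Q2=[]
t=7-9: P5@Q0 runs 2, rem=13, quantum used, demote→Q1. Q0=[P4] Q1=[P1,P2,P3,P5] Q2=[]
t=9-10: P4@Q0 runs 1, rem=12, I/O yield, promote→Q0. Q0=[P4] Q1=[P1,P2,P3,P5] Q2=[]
t=10-11: P4@Q0 runs 1, rem=11, I/O yield, promote→Q0. Q0=[P4] Q1=[P1,P2,P3,P5] Q2=[]
t=11-12: P4@Q0 runs 1, rem=10, I/O yield, promote→Q0. Q0=[P4] Q1=[P1,P2,P3,P5] Q2=[]
t=12-13: P4@Q0 runs 1, rem=9, I/O yield, promote→Q0. Q0=[P4] Q1=[P1,P2,P3,P5] Q2=[]
t=13-14: P4@Q0 runs 1, rem=8, I/O yield, promote→Q0. Q0=[P4] Q1=[P1,P2,P3,P5] Q2=[]
t=14-15: P4@Q0 runs 1, rem=7, I/O yield, promote→Q0. Q0=[P4] Q1=[P1,P2,P3,P5] Q2=[]
t=15-16: P4@Q0 runs 1, rem=6, I/O yield, promote→Q0. Q0=[P4] Q1=[P1,P2,P3,P5] Q2=[]
t=16-17: P4@Q0 runs 1, rem=5, I/O yield, promote→Q0. Q0=[P4] Q1=[P1,P2,P3,P5] Q2=[]
t=17-18: P4@Q0 runs 1, rem=4, I/O yield, promote→Q0. Q0=[P4] Q1=[P1,P2,P3,P5] Q2=[]
t=18-19: P4@Q0 runs 1, rem=3, I/O yield, promote→Q0. Q0=[P4] Q1=[P1,P2,P3,P5] Q2=[]
t=19-20: P4@Q0 runs 1, rem=2, I/O yield, promote→Q0. Q0=[P4] Q1=[P1,P2,P3,P5] Q2=[]
t=20-21: P4@Q0 runs 1, rem=1, I/O yield, promote→Q0. Q0=[P4] Q1=[P1,P2,P3,P5] Q2=[]
t=21-22: P4@Q0 runs 1, rem=0, completes. Q0=[] Q1=[P1,P2,P3,P5] Q2=[]
t=22-25: P1@Q1 runs 3, rem=8, I/O yield, promote→Q0. Q0=[P1] Q1=[P2,P3,P5] Q2=[]
t=25-27: P1@Q0 runs 2, rem=6, quantum used, demote→Q1. Q0=[] Q1=[P2,P3,P5,P1] Q2=[]
t=27-31: P2@Q1 runs 4, rem=4, quantum used, demote→Q2. Q0=[] Q1=[P3,P5,P1] Q2=[P2]
t=31-35: P3@Q1 runs 4, rem=8, quantum used, demote→Q2. Q0=[] Q1=[P5,P1] Q2=[P2,P3]
t=35-38: P5@Q1 runs 3, rem=10, I/O yield, promote→Q0. Q0=[P5] Q1=[P1] Q2=[P2,P3]
t=38-40: P5@Q0 runs 2, rem=8, quantum used, demote→Q1. Q0=[] Q1=[P1,P5] Q2=[P2,P3]
t=40-43: P1@Q1 runs 3, rem=3, I/O yield, promote→Q0. Q0=[P1] Q1=[P5] Q2=[P2,P3]
t=43-45: P1@Q0 runs 2, rem=1, quantum used, demote→Q1. Q0=[] Q1=[P5,P1] Q2=[P2,P3]
t=45-48: P5@Q1 runs 3, rem=5, I/O yield, promote→Q0. Q0=[P5] Q1=[P1] Q2=[P2,P3]
t=48-50: P5@Q0 runs 2, rem=3, quantum used, demote→Q1. Q0=[] Q1=[P1,P5] Q2=[P2,P3]
t=50-51: P1@Q1 runs 1, rem=0, completes. Q0=[] Q1=[P5] Q2=[P2,P3]
t=51-54: P5@Q1 runs 3, rem=0, completes. Q0=[] Q1=[] Q2=[P2,P3]
t=54-58: P2@Q2 runs 4, rem=0, completes. Q0=[] Q1=[] Q2=[P3]
t=58-66: P3@Q2 runs 8, rem=0, completes. Q0=[] Q1=[] Q2=[]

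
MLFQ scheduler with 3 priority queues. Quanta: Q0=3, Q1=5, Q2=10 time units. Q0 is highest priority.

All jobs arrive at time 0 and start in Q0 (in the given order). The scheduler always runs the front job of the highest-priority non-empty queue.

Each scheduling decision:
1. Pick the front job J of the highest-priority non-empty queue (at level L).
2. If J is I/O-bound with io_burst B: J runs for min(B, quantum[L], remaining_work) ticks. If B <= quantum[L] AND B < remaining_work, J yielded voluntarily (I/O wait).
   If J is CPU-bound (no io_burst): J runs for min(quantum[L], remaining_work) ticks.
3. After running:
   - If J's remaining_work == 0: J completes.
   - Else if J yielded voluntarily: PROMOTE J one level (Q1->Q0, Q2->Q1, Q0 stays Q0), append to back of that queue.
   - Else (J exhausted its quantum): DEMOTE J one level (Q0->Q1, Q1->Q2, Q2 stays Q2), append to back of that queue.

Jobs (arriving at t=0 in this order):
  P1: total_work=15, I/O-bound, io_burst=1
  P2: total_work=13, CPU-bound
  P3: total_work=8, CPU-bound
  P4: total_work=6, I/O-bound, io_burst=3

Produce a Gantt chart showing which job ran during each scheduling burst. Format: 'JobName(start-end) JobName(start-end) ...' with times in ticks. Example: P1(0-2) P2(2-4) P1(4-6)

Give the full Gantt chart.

Answer: P1(0-1) P2(1-4) P3(4-7) P4(7-10) P1(10-11) P4(11-14) P1(14-15) P1(15-16) P1(16-17) P1(17-18) P1(18-19) P1(19-20) P1(20-21) P1(21-22) P1(22-23) P1(23-24) P1(24-25) P1(25-26) P1(26-27) P2(27-32) P3(32-37) P2(37-42)

Derivation:
t=0-1: P1@Q0 runs 1, rem=14, I/O yield, promote→Q0. Q0=[P2,P3,P4,P1] Q1=[] Q2=[]
t=1-4: P2@Q0 runs 3, rem=10, quantum used, demote→Q1. Q0=[P3,P4,P1] Q1=[P2] Q2=[]
t=4-7: P3@Q0 runs 3, rem=5, quantum used, demote→Q1. Q0=[P4,P1] Q1=[P2,P3] Q2=[]
t=7-10: P4@Q0 runs 3, rem=3, I/O yield, promote→Q0. Q0=[P1,P4] Q1=[P2,P3] Q2=[]
t=10-11: P1@Q0 runs 1, rem=13, I/O yield, promote→Q0. Q0=[P4,P1] Q1=[P2,P3] Q2=[]
t=11-14: P4@Q0 runs 3, rem=0, completes. Q0=[P1] Q1=[P2,P3] Q2=[]
t=14-15: P1@Q0 runs 1, rem=12, I/O yield, promote→Q0. Q0=[P1] Q1=[P2,P3] Q2=[]
t=15-16: P1@Q0 runs 1, rem=11, I/O yield, promote→Q0. Q0=[P1] Q1=[P2,P3] Q2=[]
t=16-17: P1@Q0 runs 1, rem=10, I/O yield, promote→Q0. Q0=[P1] Q1=[P2,P3] Q2=[]
t=17-18: P1@Q0 runs 1, rem=9, I/O yield, promote→Q0. Q0=[P1] Q1=[P2,P3] Q2=[]
t=18-19: P1@Q0 runs 1, rem=8, I/O yield, promote→Q0. Q0=[P1] Q1=[P2,P3] Q2=[]
t=19-20: P1@Q0 runs 1, rem=7, I/O yield, promote→Q0. Q0=[P1] Q1=[P2,P3] Q2=[]
t=20-21: P1@Q0 runs 1, rem=6, I/O yield, promote→Q0. Q0=[P1] Q1=[P2,P3] Q2=[]
t=21-22: P1@Q0 runs 1, rem=5, I/O yield, promote→Q0. Q0=[P1] Q1=[P2,P3] Q2=[]
t=22-23: P1@Q0 runs 1, rem=4, I/O yield, promote→Q0. Q0=[P1] Q1=[P2,P3] Q2=[]
t=23-24: P1@Q0 runs 1, rem=3, I/O yield, promote→Q0. Q0=[P1] Q1=[P2,P3] Q2=[]
t=24-25: P1@Q0 runs 1, rem=2, I/O yield, promote→Q0. Q0=[P1] Q1=[P2,P3] Q2=[]
t=25-26: P1@Q0 runs 1, rem=1, I/O yield, promote→Q0. Q0=[P1] Q1=[P2,P3] Q2=[]
t=26-27: P1@Q0 runs 1, rem=0, completes. Q0=[] Q1=[P2,P3] Q2=[]
t=27-32: P2@Q1 runs 5, rem=5, quantum used, demote→Q2. Q0=[] Q1=[P3] Q2=[P2]
t=32-37: P3@Q1 runs 5, rem=0, completes. Q0=[] Q1=[] Q2=[P2]
t=37-42: P2@Q2 runs 5, rem=0, completes. Q0=[] Q1=[] Q2=[]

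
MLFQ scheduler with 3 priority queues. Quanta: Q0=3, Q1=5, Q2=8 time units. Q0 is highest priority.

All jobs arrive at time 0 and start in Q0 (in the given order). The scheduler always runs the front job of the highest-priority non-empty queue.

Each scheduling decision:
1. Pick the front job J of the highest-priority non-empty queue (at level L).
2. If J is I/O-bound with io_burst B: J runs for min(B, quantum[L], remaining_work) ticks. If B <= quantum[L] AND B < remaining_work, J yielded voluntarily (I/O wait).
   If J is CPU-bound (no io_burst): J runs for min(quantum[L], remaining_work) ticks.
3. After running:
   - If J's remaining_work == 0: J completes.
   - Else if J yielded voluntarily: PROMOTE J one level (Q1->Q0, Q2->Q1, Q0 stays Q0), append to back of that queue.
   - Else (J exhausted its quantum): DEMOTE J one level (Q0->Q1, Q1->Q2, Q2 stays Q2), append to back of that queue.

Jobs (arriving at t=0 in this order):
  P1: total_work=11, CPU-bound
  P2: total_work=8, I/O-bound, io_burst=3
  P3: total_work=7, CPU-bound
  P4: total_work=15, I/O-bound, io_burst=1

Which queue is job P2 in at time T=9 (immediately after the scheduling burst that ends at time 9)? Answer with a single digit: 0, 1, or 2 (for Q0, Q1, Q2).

Answer: 0

Derivation:
t=0-3: P1@Q0 runs 3, rem=8, quantum used, demote→Q1. Q0=[P2,P3,P4] Q1=[P1] Q2=[]
t=3-6: P2@Q0 runs 3, rem=5, I/O yield, promote→Q0. Q0=[P3,P4,P2] Q1=[P1] Q2=[]
t=6-9: P3@Q0 runs 3, rem=4, quantum used, demote→Q1. Q0=[P4,P2] Q1=[P1,P3] Q2=[]
t=9-10: P4@Q0 runs 1, rem=14, I/O yield, promote→Q0. Q0=[P2,P4] Q1=[P1,P3] Q2=[]
t=10-13: P2@Q0 runs 3, rem=2, I/O yield, promote→Q0. Q0=[P4,P2] Q1=[P1,P3] Q2=[]
t=13-14: P4@Q0 runs 1, rem=13, I/O yield, promote→Q0. Q0=[P2,P4] Q1=[P1,P3] Q2=[]
t=14-16: P2@Q0 runs 2, rem=0, completes. Q0=[P4] Q1=[P1,P3] Q2=[]
t=16-17: P4@Q0 runs 1, rem=12, I/O yield, promote→Q0. Q0=[P4] Q1=[P1,P3] Q2=[]
t=17-18: P4@Q0 runs 1, rem=11, I/O yield, promote→Q0. Q0=[P4] Q1=[P1,P3] Q2=[]
t=18-19: P4@Q0 runs 1, rem=10, I/O yield, promote→Q0. Q0=[P4] Q1=[P1,P3] Q2=[]
t=19-20: P4@Q0 runs 1, rem=9, I/O yield, promote→Q0. Q0=[P4] Q1=[P1,P3] Q2=[]
t=20-21: P4@Q0 runs 1, rem=8, I/O yield, promote→Q0. Q0=[P4] Q1=[P1,P3] Q2=[]
t=21-22: P4@Q0 runs 1, rem=7, I/O yield, promote→Q0. Q0=[P4] Q1=[P1,P3] Q2=[]
t=22-23: P4@Q0 runs 1, rem=6, I/O yield, promote→Q0. Q0=[P4] Q1=[P1,P3] Q2=[]
t=23-24: P4@Q0 runs 1, rem=5, I/O yield, promote→Q0. Q0=[P4] Q1=[P1,P3] Q2=[]
t=24-25: P4@Q0 runs 1, rem=4, I/O yield, promote→Q0. Q0=[P4] Q1=[P1,P3] Q2=[]
t=25-26: P4@Q0 runs 1, rem=3, I/O yield, promote→Q0. Q0=[P4] Q1=[P1,P3] Q2=[]
t=26-27: P4@Q0 runs 1, rem=2, I/O yield, promote→Q0. Q0=[P4] Q1=[P1,P3] Q2=[]
t=27-28: P4@Q0 runs 1, rem=1, I/O yield, promote→Q0. Q0=[P4] Q1=[P1,P3] Q2=[]
t=28-29: P4@Q0 runs 1, rem=0, completes. Q0=[] Q1=[P1,P3] Q2=[]
t=29-34: P1@Q1 runs 5, rem=3, quantum used, demote→Q2. Q0=[] Q1=[P3] Q2=[P1]
t=34-38: P3@Q1 runs 4, rem=0, completes. Q0=[] Q1=[] Q2=[P1]
t=38-41: P1@Q2 runs 3, rem=0, completes. Q0=[] Q1=[] Q2=[]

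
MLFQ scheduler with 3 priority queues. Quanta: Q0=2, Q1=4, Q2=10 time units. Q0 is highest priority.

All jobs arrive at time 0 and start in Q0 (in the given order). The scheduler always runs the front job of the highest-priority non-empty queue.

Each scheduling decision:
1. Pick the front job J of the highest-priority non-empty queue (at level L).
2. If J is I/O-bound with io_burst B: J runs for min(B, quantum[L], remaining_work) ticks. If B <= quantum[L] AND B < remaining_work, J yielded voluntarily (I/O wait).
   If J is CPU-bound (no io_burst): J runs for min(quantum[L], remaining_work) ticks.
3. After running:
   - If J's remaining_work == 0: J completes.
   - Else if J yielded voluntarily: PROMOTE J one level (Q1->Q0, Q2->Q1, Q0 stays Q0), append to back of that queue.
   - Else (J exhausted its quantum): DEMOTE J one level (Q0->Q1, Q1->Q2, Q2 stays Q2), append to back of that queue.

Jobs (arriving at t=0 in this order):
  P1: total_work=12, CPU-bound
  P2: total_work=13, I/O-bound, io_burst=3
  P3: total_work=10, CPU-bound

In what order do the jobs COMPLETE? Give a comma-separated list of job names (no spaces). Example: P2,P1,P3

t=0-2: P1@Q0 runs 2, rem=10, quantum used, demote→Q1. Q0=[P2,P3] Q1=[P1] Q2=[]
t=2-4: P2@Q0 runs 2, rem=11, quantum used, demote→Q1. Q0=[P3] Q1=[P1,P2] Q2=[]
t=4-6: P3@Q0 runs 2, rem=8, quantum used, demote→Q1. Q0=[] Q1=[P1,P2,P3] Q2=[]
t=6-10: P1@Q1 runs 4, rem=6, quantum used, demote→Q2. Q0=[] Q1=[P2,P3] Q2=[P1]
t=10-13: P2@Q1 runs 3, rem=8, I/O yield, promote→Q0. Q0=[P2] Q1=[P3] Q2=[P1]
t=13-15: P2@Q0 runs 2, rem=6, quantum used, demote→Q1. Q0=[] Q1=[P3,P2] Q2=[P1]
t=15-19: P3@Q1 runs 4, rem=4, quantum used, demote→Q2. Q0=[] Q1=[P2] Q2=[P1,P3]
t=19-22: P2@Q1 runs 3, rem=3, I/O yield, promote→Q0. Q0=[P2] Q1=[] Q2=[P1,P3]
t=22-24: P2@Q0 runs 2, rem=1, quantum used, demote→Q1. Q0=[] Q1=[P2] Q2=[P1,P3]
t=24-25: P2@Q1 runs 1, rem=0, completes. Q0=[] Q1=[] Q2=[P1,P3]
t=25-31: P1@Q2 runs 6, rem=0, completes. Q0=[] Q1=[] Q2=[P3]
t=31-35: P3@Q2 runs 4, rem=0, completes. Q0=[] Q1=[] Q2=[]

Answer: P2,P1,P3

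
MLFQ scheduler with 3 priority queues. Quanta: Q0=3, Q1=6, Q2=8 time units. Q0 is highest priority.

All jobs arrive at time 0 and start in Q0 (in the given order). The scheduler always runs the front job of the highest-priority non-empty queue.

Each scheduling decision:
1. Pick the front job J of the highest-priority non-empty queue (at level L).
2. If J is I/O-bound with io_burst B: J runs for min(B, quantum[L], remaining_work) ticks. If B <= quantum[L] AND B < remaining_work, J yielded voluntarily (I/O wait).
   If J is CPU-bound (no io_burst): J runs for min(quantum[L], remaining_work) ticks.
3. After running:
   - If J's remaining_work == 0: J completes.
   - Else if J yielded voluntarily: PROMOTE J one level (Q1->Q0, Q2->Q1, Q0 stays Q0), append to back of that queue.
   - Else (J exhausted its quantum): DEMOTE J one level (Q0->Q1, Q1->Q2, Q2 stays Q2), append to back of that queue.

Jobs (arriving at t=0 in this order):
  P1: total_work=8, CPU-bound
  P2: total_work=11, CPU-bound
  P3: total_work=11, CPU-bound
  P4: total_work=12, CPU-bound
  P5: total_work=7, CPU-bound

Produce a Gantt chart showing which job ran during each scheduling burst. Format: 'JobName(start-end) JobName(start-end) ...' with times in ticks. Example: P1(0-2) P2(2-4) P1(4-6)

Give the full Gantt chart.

t=0-3: P1@Q0 runs 3, rem=5, quantum used, demote→Q1. Q0=[P2,P3,P4,P5] Q1=[P1] Q2=[]
t=3-6: P2@Q0 runs 3, rem=8, quantum used, demote→Q1. Q0=[P3,P4,P5] Q1=[P1,P2] Q2=[]
t=6-9: P3@Q0 runs 3, rem=8, quantum used, demote→Q1. Q0=[P4,P5] Q1=[P1,P2,P3] Q2=[]
t=9-12: P4@Q0 runs 3, rem=9, quantum used, demote→Q1. Q0=[P5] Q1=[P1,P2,P3,P4] Q2=[]
t=12-15: P5@Q0 runs 3, rem=4, quantum used, demote→Q1. Q0=[] Q1=[P1,P2,P3,P4,P5] Q2=[]
t=15-20: P1@Q1 runs 5, rem=0, completes. Q0=[] Q1=[P2,P3,P4,P5] Q2=[]
t=20-26: P2@Q1 runs 6, rem=2, quantum used, demote→Q2. Q0=[] Q1=[P3,P4,P5] Q2=[P2]
t=26-32: P3@Q1 runs 6, rem=2, quantum used, demote→Q2. Q0=[] Q1=[P4,P5] Q2=[P2,P3]
t=32-38: P4@Q1 runs 6, rem=3, quantum used, demote→Q2. Q0=[] Q1=[P5] Q2=[P2,P3,P4]
t=38-42: P5@Q1 runs 4, rem=0, completes. Q0=[] Q1=[] Q2=[P2,P3,P4]
t=42-44: P2@Q2 runs 2, rem=0, completes. Q0=[] Q1=[] Q2=[P3,P4]
t=44-46: P3@Q2 runs 2, rem=0, completes. Q0=[] Q1=[] Q2=[P4]
t=46-49: P4@Q2 runs 3, rem=0, completes. Q0=[] Q1=[] Q2=[]

Answer: P1(0-3) P2(3-6) P3(6-9) P4(9-12) P5(12-15) P1(15-20) P2(20-26) P3(26-32) P4(32-38) P5(38-42) P2(42-44) P3(44-46) P4(46-49)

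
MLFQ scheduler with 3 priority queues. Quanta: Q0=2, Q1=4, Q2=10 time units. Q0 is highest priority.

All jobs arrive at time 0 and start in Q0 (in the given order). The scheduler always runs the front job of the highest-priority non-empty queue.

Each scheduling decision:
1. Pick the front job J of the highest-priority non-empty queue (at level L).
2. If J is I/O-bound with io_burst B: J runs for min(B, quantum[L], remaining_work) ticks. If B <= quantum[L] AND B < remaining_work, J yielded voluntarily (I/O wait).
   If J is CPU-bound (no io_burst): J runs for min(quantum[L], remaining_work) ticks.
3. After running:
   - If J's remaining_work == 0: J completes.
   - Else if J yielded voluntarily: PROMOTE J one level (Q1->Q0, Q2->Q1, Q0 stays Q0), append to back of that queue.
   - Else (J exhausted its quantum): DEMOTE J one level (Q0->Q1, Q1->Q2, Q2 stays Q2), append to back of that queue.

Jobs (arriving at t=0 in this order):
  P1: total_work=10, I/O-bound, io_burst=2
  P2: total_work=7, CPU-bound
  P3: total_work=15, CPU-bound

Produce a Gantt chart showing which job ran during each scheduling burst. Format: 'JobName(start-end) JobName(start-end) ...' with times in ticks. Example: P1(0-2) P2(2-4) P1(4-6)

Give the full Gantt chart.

Answer: P1(0-2) P2(2-4) P3(4-6) P1(6-8) P1(8-10) P1(10-12) P1(12-14) P2(14-18) P3(18-22) P2(22-23) P3(23-32)

Derivation:
t=0-2: P1@Q0 runs 2, rem=8, I/O yield, promote→Q0. Q0=[P2,P3,P1] Q1=[] Q2=[]
t=2-4: P2@Q0 runs 2, rem=5, quantum used, demote→Q1. Q0=[P3,P1] Q1=[P2] Q2=[]
t=4-6: P3@Q0 runs 2, rem=13, quantum used, demote→Q1. Q0=[P1] Q1=[P2,P3] Q2=[]
t=6-8: P1@Q0 runs 2, rem=6, I/O yield, promote→Q0. Q0=[P1] Q1=[P2,P3] Q2=[]
t=8-10: P1@Q0 runs 2, rem=4, I/O yield, promote→Q0. Q0=[P1] Q1=[P2,P3] Q2=[]
t=10-12: P1@Q0 runs 2, rem=2, I/O yield, promote→Q0. Q0=[P1] Q1=[P2,P3] Q2=[]
t=12-14: P1@Q0 runs 2, rem=0, completes. Q0=[] Q1=[P2,P3] Q2=[]
t=14-18: P2@Q1 runs 4, rem=1, quantum used, demote→Q2. Q0=[] Q1=[P3] Q2=[P2]
t=18-22: P3@Q1 runs 4, rem=9, quantum used, demote→Q2. Q0=[] Q1=[] Q2=[P2,P3]
t=22-23: P2@Q2 runs 1, rem=0, completes. Q0=[] Q1=[] Q2=[P3]
t=23-32: P3@Q2 runs 9, rem=0, completes. Q0=[] Q1=[] Q2=[]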